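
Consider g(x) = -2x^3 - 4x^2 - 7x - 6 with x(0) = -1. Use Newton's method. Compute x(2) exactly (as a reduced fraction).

g'(x) = -6x^2 - 8x - 7.
g(-1) = -1, g'(-1) = -5, so x(1) = (-1) - (-1)/(-5) = -6/5.
g(-6/5) = 12/125, g'(-6/5) = -151/25, so x(2) = (-6/5) - (12/125)/(-151/25) = -894/755.

-894/755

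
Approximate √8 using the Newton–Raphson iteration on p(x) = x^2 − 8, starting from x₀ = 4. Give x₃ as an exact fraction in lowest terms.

577/204

p'(x) = 2x.
p(4) = 8, p'(4) = 8, so x₁ = 4 − 8/8 = 3.
p(3) = 1, p'(3) = 6, so x₂ = 3 − 1/6 = 17/6.
p(17/6) = 1/36, p'(17/6) = 17/3, so x₃ = (17/6) − (1/36)/(17/3) = 577/204.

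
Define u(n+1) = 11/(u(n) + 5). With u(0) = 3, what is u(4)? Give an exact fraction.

u(1) = 11/(3 + 5) = 11/8.
u(2) = 11/(11/8 + 5) = 88/51.
u(3) = 11/(88/51 + 5) = 561/343.
u(4) = 11/(561/343 + 5) = 3773/2276.

3773/2276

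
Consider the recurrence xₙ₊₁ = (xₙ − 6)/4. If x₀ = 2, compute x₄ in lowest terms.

−127/64

x₁ = (2 − 6)/4 = −1.
x₂ = ((−1) − 6)/4 = −7/4.
x₃ = ((−7/4) − 6)/4 = −31/16.
x₄ = ((−31/16) − 6)/4 = −127/64.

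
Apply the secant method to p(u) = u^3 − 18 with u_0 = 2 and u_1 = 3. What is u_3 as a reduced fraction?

2402/921

p(2) = −10, p(3) = 9. u_2 = 3 − 9·(3 − 2)/(9 − (−10)) = 48/19.
p(3) = 9, p(48/19) = −12870/6859. u_3 = (48/19) − (−12870/6859)·((48/19) − 3)/((−12870/6859) − 9) = 2402/921.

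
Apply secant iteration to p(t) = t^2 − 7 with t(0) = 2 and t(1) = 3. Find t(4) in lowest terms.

p(2) = −3, p(3) = 2. t(2) = 3 − 2·(3 − 2)/(2 − (−3)) = 13/5.
p(3) = 2, p(13/5) = −6/25. t(3) = (13/5) − (−6/25)·((13/5) − 3)/((−6/25) − 2) = 37/14.
p(13/5) = −6/25, p(37/14) = −3/196. t(4) = (37/14) − (−3/196)·((37/14) − (13/5))/((−3/196) − (−6/25)) = 971/367.

971/367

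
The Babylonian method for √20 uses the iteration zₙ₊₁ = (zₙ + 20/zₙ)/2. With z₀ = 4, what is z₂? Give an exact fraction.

z₁ = (4 + 20/4)/2 = 9/2.
z₂ = (9/2 + 20/(9/2))/2 = 161/36.

161/36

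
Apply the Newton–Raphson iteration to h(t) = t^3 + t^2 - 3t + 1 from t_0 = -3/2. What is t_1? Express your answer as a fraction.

h'(t) = 3t^2 + 2t - 3.
h(-3/2) = 35/8, h'(-3/2) = 3/4, so t_1 = (-3/2) - (35/8)/(3/4) = -22/3.

-22/3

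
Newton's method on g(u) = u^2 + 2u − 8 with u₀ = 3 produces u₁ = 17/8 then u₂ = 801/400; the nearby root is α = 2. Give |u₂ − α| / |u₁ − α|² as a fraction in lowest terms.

u₁ − α = 17/8 − 2 = 1/8, so |u₁ − α| = 1/8.
u₂ − α = 801/400 − 2 = 1/400, so |u₂ − α| = 1/400.
|u₁ − α|² = 1/64.
Ratio = (1/400) / (1/64) = 4/25.

4/25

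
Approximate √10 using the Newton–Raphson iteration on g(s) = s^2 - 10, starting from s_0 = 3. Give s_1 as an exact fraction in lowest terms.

19/6

g'(s) = 2s.
g(3) = -1, g'(3) = 6, so s_1 = 3 - (-1)/6 = 19/6.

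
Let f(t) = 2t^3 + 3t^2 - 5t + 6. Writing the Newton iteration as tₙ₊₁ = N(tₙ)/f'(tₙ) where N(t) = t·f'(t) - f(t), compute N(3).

129

f'(t) = 6t^2 + 6t - 5.
N(t) = t·f'(t) - f(t) = t·(6t^2 + 6t - 5) - (2t^3 + 3t^2 - 5t + 6) = 4t^3 + 3t^2 - 6.
N(3) = 129.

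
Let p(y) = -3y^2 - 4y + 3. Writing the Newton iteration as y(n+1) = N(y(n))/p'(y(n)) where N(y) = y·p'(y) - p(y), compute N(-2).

-15

p'(y) = -6y - 4.
N(y) = y·p'(y) - p(y) = y·(-6y - 4) - (-3y^2 - 4y + 3) = -3y^2 - 3.
N(-2) = -15.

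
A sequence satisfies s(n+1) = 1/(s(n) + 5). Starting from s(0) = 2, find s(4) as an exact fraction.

s(1) = 1/(2 + 5) = 1/7.
s(2) = 1/(1/7 + 5) = 7/36.
s(3) = 1/(7/36 + 5) = 36/187.
s(4) = 1/(36/187 + 5) = 187/971.

187/971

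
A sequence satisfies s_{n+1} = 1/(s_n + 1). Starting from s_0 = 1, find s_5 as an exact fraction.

s_1 = 1/(1 + 1) = 1/2.
s_2 = 1/(1/2 + 1) = 2/3.
s_3 = 1/(2/3 + 1) = 3/5.
s_4 = 1/(3/5 + 1) = 5/8.
s_5 = 1/(5/8 + 1) = 8/13.

8/13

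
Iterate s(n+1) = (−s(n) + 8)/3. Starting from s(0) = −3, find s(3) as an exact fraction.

s(1) = (−(−3) + 8)/3 = 11/3.
s(2) = (−(11/3) + 8)/3 = 13/9.
s(3) = (−(13/9) + 8)/3 = 59/27.

59/27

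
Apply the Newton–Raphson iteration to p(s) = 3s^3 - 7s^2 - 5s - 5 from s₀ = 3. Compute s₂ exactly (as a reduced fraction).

546437/178755

p'(s) = 9s^2 - 14s - 5.
p(3) = -2, p'(3) = 34, so s₁ = 3 - (-2)/34 = 52/17.
p(52/17) = 343/4913, p'(52/17) = 10515/289, so s₂ = (52/17) - (343/4913)/(10515/289) = 546437/178755.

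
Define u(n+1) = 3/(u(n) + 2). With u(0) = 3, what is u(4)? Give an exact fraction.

u(1) = 3/(3 + 2) = 3/5.
u(2) = 3/(3/5 + 2) = 15/13.
u(3) = 3/(15/13 + 2) = 39/41.
u(4) = 3/(39/41 + 2) = 123/121.

123/121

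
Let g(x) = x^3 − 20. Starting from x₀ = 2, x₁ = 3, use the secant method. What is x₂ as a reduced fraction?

g(2) = −12, g(3) = 7. x₂ = 3 − 7·(3 − 2)/(7 − (−12)) = 50/19.

50/19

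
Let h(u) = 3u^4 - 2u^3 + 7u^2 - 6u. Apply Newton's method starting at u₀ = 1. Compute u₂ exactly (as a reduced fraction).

h'(u) = 12u^3 - 6u^2 + 14u - 6.
h(1) = 2, h'(1) = 14, so u₁ = 1 - 2/14 = 6/7.
h(6/7) = 864/2401, h'(6/7) = 3138/343, so u₂ = (6/7) - (864/2401)/(3138/343) = 2994/3661.

2994/3661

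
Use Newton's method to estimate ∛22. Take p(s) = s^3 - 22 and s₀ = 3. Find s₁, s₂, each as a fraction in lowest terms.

s₁ = 76/27, s₂ = 655489/233928

p'(s) = 3s^2.
p(3) = 5, p'(3) = 27, so s₁ = 3 - 5/27 = 76/27.
p(76/27) = 5950/19683, p'(76/27) = 5776/243, so s₂ = (76/27) - (5950/19683)/(5776/243) = 655489/233928.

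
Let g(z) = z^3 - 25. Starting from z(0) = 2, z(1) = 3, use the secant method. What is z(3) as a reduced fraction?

27505/9409

g(2) = -17, g(3) = 2. z(2) = 3 - 2·(3 - 2)/(2 - (-17)) = 55/19.
g(3) = 2, g(55/19) = -5100/6859. z(3) = (55/19) - (-5100/6859)·((55/19) - 3)/((-5100/6859) - 2) = 27505/9409.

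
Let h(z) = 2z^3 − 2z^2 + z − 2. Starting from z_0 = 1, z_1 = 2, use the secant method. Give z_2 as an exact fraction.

10/9

h(1) = −1, h(2) = 8. z_2 = 2 − 8·(2 − 1)/(8 − (−1)) = 10/9.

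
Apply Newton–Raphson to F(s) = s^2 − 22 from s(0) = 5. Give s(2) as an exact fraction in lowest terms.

4409/940

F'(s) = 2s.
F(5) = 3, F'(5) = 10, so s(1) = 5 − 3/10 = 47/10.
F(47/10) = 9/100, F'(47/10) = 47/5, so s(2) = (47/10) − (9/100)/(47/5) = 4409/940.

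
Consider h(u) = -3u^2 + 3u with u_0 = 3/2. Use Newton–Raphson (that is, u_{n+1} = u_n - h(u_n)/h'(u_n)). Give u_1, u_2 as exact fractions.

h'(u) = -6u + 3.
h(3/2) = -9/4, h'(3/2) = -6, so u_1 = (3/2) - (-9/4)/(-6) = 9/8.
h(9/8) = -27/64, h'(9/8) = -15/4, so u_2 = (9/8) - (-27/64)/(-15/4) = 81/80.

u_1 = 9/8, u_2 = 81/80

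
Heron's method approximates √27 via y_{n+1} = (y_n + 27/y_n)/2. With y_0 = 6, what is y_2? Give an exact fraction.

y_1 = (6 + 27/6)/2 = 21/4.
y_2 = (21/4 + 27/(21/4))/2 = 291/56.

291/56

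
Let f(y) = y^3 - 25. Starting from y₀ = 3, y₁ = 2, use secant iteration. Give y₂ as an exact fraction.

55/19

f(3) = 2, f(2) = -17. y₂ = 2 - (-17)·(2 - 3)/((-17) - 2) = 55/19.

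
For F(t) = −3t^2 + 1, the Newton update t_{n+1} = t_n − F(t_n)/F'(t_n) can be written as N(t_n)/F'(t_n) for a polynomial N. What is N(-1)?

−4

F'(t) = −6t.
N(t) = t·F'(t) − F(t) = t·(−6t) − (−3t^2 + 1) = −3t^2 − 1.
N(-1) = −4.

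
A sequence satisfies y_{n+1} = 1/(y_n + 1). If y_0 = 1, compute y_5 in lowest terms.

y_1 = 1/(1 + 1) = 1/2.
y_2 = 1/(1/2 + 1) = 2/3.
y_3 = 1/(2/3 + 1) = 3/5.
y_4 = 1/(3/5 + 1) = 5/8.
y_5 = 1/(5/8 + 1) = 8/13.

8/13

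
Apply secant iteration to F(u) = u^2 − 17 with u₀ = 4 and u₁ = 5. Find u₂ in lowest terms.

F(4) = −1, F(5) = 8. u₂ = 5 − 8·(5 − 4)/(8 − (−1)) = 37/9.

37/9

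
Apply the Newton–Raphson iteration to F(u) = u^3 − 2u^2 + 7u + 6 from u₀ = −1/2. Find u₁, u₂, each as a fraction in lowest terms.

u₁ = −9/13, u₂ = −8373/12311

F'(u) = 3u^2 − 4u + 7.
F(−1/2) = 15/8, F'(−1/2) = 39/4, so u₁ = (−1/2) − (15/8)/(39/4) = −9/13.
F(−9/13) = −300/2197, F'(−9/13) = 1894/169, so u₂ = (−9/13) − (−300/2197)/(1894/169) = −8373/12311.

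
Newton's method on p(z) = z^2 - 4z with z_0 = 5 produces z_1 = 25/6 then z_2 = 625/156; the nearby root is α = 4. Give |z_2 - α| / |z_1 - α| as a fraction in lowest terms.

1/26

z_1 - α = 25/6 - 4 = 1/6, so |z_1 - α| = 1/6.
z_2 - α = 625/156 - 4 = 1/156, so |z_2 - α| = 1/156.
Ratio = (1/156) / (1/6) = 1/26.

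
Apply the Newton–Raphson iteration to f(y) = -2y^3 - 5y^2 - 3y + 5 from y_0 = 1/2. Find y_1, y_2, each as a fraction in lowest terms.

f'(y) = -6y^2 - 10y - 3.
f(1/2) = 2, f'(1/2) = -19/2, so y_1 = (1/2) - 2/(-19/2) = 27/38.
f(27/38) = -2560/6859, f'(27/38) = -9483/722, so y_2 = (27/38) - (-2560/6859)/(-9483/722) = 245801/360354.

y_1 = 27/38, y_2 = 245801/360354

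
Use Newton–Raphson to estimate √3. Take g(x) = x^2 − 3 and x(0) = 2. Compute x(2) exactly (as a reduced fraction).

97/56

g'(x) = 2x.
g(2) = 1, g'(2) = 4, so x(1) = 2 − 1/4 = 7/4.
g(7/4) = 1/16, g'(7/4) = 7/2, so x(2) = (7/4) − (1/16)/(7/2) = 97/56.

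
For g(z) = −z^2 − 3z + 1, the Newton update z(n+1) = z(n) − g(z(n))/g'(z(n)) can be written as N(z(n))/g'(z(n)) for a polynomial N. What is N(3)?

−10

g'(z) = −2z − 3.
N(z) = z·g'(z) − g(z) = z·(−2z − 3) − (−z^2 − 3z + 1) = −z^2 − 1.
N(3) = −10.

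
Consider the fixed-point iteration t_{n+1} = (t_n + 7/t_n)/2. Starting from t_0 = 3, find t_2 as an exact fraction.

t_1 = (3 + 7/3)/2 = 8/3.
t_2 = (8/3 + 7/(8/3))/2 = 127/48.

127/48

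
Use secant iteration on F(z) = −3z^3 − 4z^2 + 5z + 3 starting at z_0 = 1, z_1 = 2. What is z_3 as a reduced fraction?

23638/22403

F(1) = 1, F(2) = −27. z_2 = 2 − (−27)·(2 − 1)/((−27) − 1) = 29/28.
F(2) = −27, F(29/28) = 12177/21952. z_3 = (29/28) − (12177/21952)·((29/28) − 2)/((12177/21952) − (−27)) = 23638/22403.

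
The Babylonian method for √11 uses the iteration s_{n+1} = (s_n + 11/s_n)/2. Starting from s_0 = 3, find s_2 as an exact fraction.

199/60

s_1 = (3 + 11/3)/2 = 10/3.
s_2 = (10/3 + 11/(10/3))/2 = 199/60.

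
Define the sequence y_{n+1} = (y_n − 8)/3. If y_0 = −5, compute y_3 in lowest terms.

y_1 = ((−5) − 8)/3 = −13/3.
y_2 = ((−13/3) − 8)/3 = −37/9.
y_3 = ((−37/9) − 8)/3 = −109/27.

−109/27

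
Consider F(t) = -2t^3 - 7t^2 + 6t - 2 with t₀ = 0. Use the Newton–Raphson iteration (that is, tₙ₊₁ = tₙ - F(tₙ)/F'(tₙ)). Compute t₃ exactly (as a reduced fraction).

95929/93690

F'(t) = -6t^2 - 14t + 6.
F(0) = -2, F'(0) = 6, so t₁ = 0 - (-2)/6 = 1/3.
F(1/3) = -23/27, F'(1/3) = 2/3, so t₂ = (1/3) - (-23/27)/(2/3) = 29/18.
F(29/18) = -13754/729, F'(29/18) = -1735/54, so t₃ = (29/18) - (-13754/729)/(-1735/54) = 95929/93690.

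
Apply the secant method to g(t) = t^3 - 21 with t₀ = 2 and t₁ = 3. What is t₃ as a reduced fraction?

8035/2919

g(2) = -13, g(3) = 6. t₂ = 3 - 6·(3 - 2)/(6 - (-13)) = 51/19.
g(3) = 6, g(51/19) = -11388/6859. t₃ = (51/19) - (-11388/6859)·((51/19) - 3)/((-11388/6859) - 6) = 8035/2919.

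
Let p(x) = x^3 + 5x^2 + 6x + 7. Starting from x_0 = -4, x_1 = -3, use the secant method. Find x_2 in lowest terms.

p(-4) = -1, p(-3) = 7. x_2 = (-3) - 7·((-3) - (-4))/(7 - (-1)) = -31/8.

-31/8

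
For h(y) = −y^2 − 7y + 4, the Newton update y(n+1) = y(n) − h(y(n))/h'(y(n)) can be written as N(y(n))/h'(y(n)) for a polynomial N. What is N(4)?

−20

h'(y) = −2y − 7.
N(y) = y·h'(y) − h(y) = y·(−2y − 7) − (−y^2 − 7y + 4) = −y^2 − 4.
N(4) = −20.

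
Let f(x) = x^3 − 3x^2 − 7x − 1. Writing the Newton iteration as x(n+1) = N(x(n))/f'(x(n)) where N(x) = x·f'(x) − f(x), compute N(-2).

f'(x) = 3x^2 − 6x − 7.
N(x) = x·f'(x) − f(x) = x·(3x^2 − 6x − 7) − (x^3 − 3x^2 − 7x − 1) = 2x^3 − 3x^2 + 1.
N(-2) = −27.

−27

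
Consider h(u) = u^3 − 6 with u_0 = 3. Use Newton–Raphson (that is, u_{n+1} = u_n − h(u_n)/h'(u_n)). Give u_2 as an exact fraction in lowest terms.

h'(u) = 3u^2.
h(3) = 21, h'(3) = 27, so u_1 = 3 − 21/27 = 20/9.
h(20/9) = 3626/729, h'(20/9) = 400/27, so u_2 = (20/9) − (3626/729)/(400/27) = 10187/5400.

10187/5400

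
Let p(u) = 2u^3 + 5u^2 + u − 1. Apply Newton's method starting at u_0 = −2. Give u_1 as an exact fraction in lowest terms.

−11/5

p'(u) = 6u^2 + 10u + 1.
p(−2) = 1, p'(−2) = 5, so u_1 = (−2) − 1/5 = −11/5.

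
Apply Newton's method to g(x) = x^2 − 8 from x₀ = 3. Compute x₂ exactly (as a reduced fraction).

g'(x) = 2x.
g(3) = 1, g'(3) = 6, so x₁ = 3 − 1/6 = 17/6.
g(17/6) = 1/36, g'(17/6) = 17/3, so x₂ = (17/6) − (1/36)/(17/3) = 577/204.

577/204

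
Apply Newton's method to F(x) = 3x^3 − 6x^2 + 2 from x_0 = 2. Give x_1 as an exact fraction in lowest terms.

11/6

F'(x) = 9x^2 − 12x.
F(2) = 2, F'(2) = 12, so x_1 = 2 − 2/12 = 11/6.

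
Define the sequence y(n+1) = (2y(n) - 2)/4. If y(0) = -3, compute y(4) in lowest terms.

y(1) = (2·(-3) - 2)/4 = -2.
y(2) = (2·(-2) - 2)/4 = -3/2.
y(3) = (2·(-3/2) - 2)/4 = -5/4.
y(4) = (2·(-5/4) - 2)/4 = -9/8.

-9/8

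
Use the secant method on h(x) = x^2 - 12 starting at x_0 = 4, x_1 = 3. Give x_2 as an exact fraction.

24/7

h(4) = 4, h(3) = -3. x_2 = 3 - (-3)·(3 - 4)/((-3) - 4) = 24/7.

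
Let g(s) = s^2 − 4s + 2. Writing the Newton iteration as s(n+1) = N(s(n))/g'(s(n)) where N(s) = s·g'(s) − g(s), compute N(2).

g'(s) = 2s − 4.
N(s) = s·g'(s) − g(s) = s·(2s − 4) − (s^2 − 4s + 2) = s^2 − 2.
N(2) = 2.

2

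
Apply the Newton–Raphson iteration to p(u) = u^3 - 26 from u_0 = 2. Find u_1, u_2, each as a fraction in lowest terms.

p'(u) = 3u^2.
p(2) = -18, p'(2) = 12, so u_1 = 2 - (-18)/12 = 7/2.
p(7/2) = 135/8, p'(7/2) = 147/4, so u_2 = (7/2) - (135/8)/(147/4) = 149/49.

u_1 = 7/2, u_2 = 149/49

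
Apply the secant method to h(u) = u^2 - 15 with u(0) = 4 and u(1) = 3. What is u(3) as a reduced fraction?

h(4) = 1, h(3) = -6. u(2) = 3 - (-6)·(3 - 4)/((-6) - 1) = 27/7.
h(3) = -6, h(27/7) = -6/49. u(3) = (27/7) - (-6/49)·((27/7) - 3)/((-6/49) - (-6)) = 31/8.

31/8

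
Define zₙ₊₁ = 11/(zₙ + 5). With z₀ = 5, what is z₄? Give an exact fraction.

4565/2746

z₁ = 11/(5 + 5) = 11/10.
z₂ = 11/(11/10 + 5) = 110/61.
z₃ = 11/(110/61 + 5) = 671/415.
z₄ = 11/(671/415 + 5) = 4565/2746.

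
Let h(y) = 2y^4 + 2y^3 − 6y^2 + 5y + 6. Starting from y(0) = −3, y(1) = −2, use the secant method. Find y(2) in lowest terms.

h(−3) = 45, h(−2) = −12. y(2) = (−2) − (−12)·((−2) − (−3))/((−12) − 45) = −42/19.

−42/19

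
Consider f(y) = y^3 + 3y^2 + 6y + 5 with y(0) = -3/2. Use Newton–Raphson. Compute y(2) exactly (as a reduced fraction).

f'(y) = 3y^2 + 6y + 6.
f(-3/2) = -5/8, f'(-3/2) = 15/4, so y(1) = (-3/2) - (-5/8)/(15/4) = -4/3.
f(-4/3) = -1/27, f'(-4/3) = 10/3, so y(2) = (-4/3) - (-1/27)/(10/3) = -119/90.

-119/90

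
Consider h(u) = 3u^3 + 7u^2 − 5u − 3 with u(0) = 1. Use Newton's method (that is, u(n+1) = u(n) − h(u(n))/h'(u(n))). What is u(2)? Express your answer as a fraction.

3097/3537

h'(u) = 9u^2 + 14u − 5.
h(1) = 2, h'(1) = 18, so u(1) = 1 − 2/18 = 8/9.
h(8/9) = 47/243, h'(8/9) = 131/9, so u(2) = (8/9) − (47/243)/(131/9) = 3097/3537.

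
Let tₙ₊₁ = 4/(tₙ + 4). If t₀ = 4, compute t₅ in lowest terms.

53/64

t₁ = 4/(4 + 4) = 1/2.
t₂ = 4/(1/2 + 4) = 8/9.
t₃ = 4/(8/9 + 4) = 9/11.
t₄ = 4/(9/11 + 4) = 44/53.
t₅ = 4/(44/53 + 4) = 53/64.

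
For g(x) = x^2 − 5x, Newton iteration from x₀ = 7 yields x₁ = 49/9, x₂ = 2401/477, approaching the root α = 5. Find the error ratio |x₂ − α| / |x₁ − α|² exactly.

9/53

x₁ − α = 49/9 − 5 = 4/9, so |x₁ − α| = 4/9.
x₂ − α = 2401/477 − 5 = 16/477, so |x₂ − α| = 16/477.
|x₁ − α|² = 16/81.
Ratio = (16/477) / (16/81) = 9/53.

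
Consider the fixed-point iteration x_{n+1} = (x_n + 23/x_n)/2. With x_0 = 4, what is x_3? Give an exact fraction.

x_1 = (4 + 23/4)/2 = 39/8.
x_2 = (39/8 + 23/(39/8))/2 = 2993/624.
x_3 = (2993/624 + 23/(2993/624))/2 = 17913697/3735264.

17913697/3735264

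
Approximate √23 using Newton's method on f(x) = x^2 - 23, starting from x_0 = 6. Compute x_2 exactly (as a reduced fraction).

6793/1416

f'(x) = 2x.
f(6) = 13, f'(6) = 12, so x_1 = 6 - 13/12 = 59/12.
f(59/12) = 169/144, f'(59/12) = 59/6, so x_2 = (59/12) - (169/144)/(59/6) = 6793/1416.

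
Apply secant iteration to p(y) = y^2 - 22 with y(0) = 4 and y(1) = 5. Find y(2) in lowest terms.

p(4) = -6, p(5) = 3. y(2) = 5 - 3·(5 - 4)/(3 - (-6)) = 14/3.

14/3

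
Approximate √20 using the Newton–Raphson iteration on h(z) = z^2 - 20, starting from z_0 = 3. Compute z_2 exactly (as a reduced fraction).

h'(z) = 2z.
h(3) = -11, h'(3) = 6, so z_1 = 3 - (-11)/6 = 29/6.
h(29/6) = 121/36, h'(29/6) = 29/3, so z_2 = (29/6) - (121/36)/(29/3) = 1561/348.

1561/348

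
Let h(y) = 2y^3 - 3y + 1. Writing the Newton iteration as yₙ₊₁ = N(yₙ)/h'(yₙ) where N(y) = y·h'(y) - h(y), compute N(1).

3

h'(y) = 6y^2 - 3.
N(y) = y·h'(y) - h(y) = y·(6y^2 - 3) - (2y^3 - 3y + 1) = 4y^3 - 1.
N(1) = 3.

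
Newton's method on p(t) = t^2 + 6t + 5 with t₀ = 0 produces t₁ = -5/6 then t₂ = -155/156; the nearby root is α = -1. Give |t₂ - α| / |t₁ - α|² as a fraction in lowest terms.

t₁ - α = -5/6 - (-1) = -5/6 + 1 = 1/6, so |t₁ - α| = 1/6.
t₂ - α = -155/156 - (-1) = -155/156 + 1 = 1/156, so |t₂ - α| = 1/156.
|t₁ - α|² = 1/36.
Ratio = (1/156) / (1/36) = 3/13.

3/13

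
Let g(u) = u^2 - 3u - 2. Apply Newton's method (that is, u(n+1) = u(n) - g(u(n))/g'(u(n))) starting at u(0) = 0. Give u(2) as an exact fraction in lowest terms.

-22/39

g'(u) = 2u - 3.
g(0) = -2, g'(0) = -3, so u(1) = 0 - (-2)/(-3) = -2/3.
g(-2/3) = 4/9, g'(-2/3) = -13/3, so u(2) = (-2/3) - (4/9)/(-13/3) = -22/39.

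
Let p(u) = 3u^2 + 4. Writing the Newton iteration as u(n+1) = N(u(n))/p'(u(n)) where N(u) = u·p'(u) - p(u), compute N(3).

23

p'(u) = 6u.
N(u) = u·p'(u) - p(u) = u·(6u) - (3u^2 + 4) = 3u^2 - 4.
N(3) = 23.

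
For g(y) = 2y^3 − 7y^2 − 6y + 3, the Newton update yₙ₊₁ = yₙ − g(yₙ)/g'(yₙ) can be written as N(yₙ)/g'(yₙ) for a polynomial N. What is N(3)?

42

g'(y) = 6y^2 − 14y − 6.
N(y) = y·g'(y) − g(y) = y·(6y^2 − 14y − 6) − (2y^3 − 7y^2 − 6y + 3) = 4y^3 − 7y^2 − 3.
N(3) = 42.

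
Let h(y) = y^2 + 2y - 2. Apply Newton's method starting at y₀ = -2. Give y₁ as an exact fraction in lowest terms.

h'(y) = 2y + 2.
h(-2) = -2, h'(-2) = -2, so y₁ = (-2) - (-2)/(-2) = -3.

-3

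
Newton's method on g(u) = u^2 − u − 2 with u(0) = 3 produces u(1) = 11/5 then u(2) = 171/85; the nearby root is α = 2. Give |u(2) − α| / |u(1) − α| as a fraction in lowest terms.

1/17

u(1) − α = 11/5 − 2 = 1/5, so |u(1) − α| = 1/5.
u(2) − α = 171/85 − 2 = 1/85, so |u(2) − α| = 1/85.
Ratio = (1/85) / (1/5) = 1/17.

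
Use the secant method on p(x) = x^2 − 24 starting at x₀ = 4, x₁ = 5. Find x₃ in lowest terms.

436/89

p(4) = −8, p(5) = 1. x₂ = 5 − 1·(5 − 4)/(1 − (−8)) = 44/9.
p(5) = 1, p(44/9) = −8/81. x₃ = (44/9) − (−8/81)·((44/9) − 5)/((−8/81) − 1) = 436/89.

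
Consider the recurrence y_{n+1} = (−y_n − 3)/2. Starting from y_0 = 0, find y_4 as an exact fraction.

−15/16

y_1 = (−0 − 3)/2 = −3/2.
y_2 = (−(−3/2) − 3)/2 = −3/4.
y_3 = (−(−3/4) − 3)/2 = −9/8.
y_4 = (−(−9/8) − 3)/2 = −15/16.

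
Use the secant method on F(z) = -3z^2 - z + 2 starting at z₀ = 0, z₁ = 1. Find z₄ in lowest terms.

F(0) = 2, F(1) = -2. z₂ = 1 - (-2)·(1 - 0)/((-2) - 2) = 1/2.
F(1) = -2, F(1/2) = 3/4. z₃ = (1/2) - (3/4)·((1/2) - 1)/((3/4) - (-2)) = 7/11.
F(1/2) = 3/4, F(7/11) = 18/121. z₄ = (7/11) - (18/121)·((7/11) - (1/2))/((18/121) - (3/4)) = 65/97.

65/97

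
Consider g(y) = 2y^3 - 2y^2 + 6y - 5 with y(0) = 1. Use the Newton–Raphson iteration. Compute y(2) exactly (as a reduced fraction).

g'(y) = 6y^2 - 4y + 6.
g(1) = 1, g'(1) = 8, so y(1) = 1 - 1/8 = 7/8.
g(7/8) = 15/256, g'(7/8) = 227/32, so y(2) = (7/8) - (15/256)/(227/32) = 787/908.

787/908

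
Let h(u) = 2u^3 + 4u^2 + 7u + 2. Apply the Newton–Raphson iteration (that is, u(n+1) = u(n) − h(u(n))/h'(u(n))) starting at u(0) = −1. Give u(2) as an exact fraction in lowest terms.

−202/595

h'(u) = 6u^2 + 8u + 7.
h(−1) = −3, h'(−1) = 5, so u(1) = (−1) − (−3)/5 = −2/5.
h(−2/5) = −36/125, h'(−2/5) = 119/25, so u(2) = (−2/5) − (−36/125)/(119/25) = −202/595.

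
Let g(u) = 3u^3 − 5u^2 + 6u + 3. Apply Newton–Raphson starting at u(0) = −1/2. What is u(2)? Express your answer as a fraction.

−600631/1645862

g'(u) = 9u^2 − 10u + 6.
g(−1/2) = −13/8, g'(−1/2) = 53/4, so u(1) = (−1/2) − (−13/8)/(53/4) = −20/53.
g(−20/53) = −20449/148877, g'(−20/53) = 31054/2809, so u(2) = (−20/53) − (−20449/148877)/(31054/2809) = −600631/1645862.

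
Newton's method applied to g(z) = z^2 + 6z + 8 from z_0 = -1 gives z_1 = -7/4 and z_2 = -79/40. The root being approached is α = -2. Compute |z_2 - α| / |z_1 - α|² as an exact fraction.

2/5

z_1 - α = -7/4 - (-2) = -7/4 + 2 = 1/4, so |z_1 - α| = 1/4.
z_2 - α = -79/40 - (-2) = -79/40 + 2 = 1/40, so |z_2 - α| = 1/40.
|z_1 - α|² = 1/16.
Ratio = (1/40) / (1/16) = 2/5.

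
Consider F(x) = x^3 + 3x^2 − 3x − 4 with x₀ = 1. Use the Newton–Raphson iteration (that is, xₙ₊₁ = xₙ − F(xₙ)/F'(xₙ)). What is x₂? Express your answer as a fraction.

70/51

F'(x) = 3x^2 + 6x − 3.
F(1) = −3, F'(1) = 6, so x₁ = 1 − (−3)/6 = 3/2.
F(3/2) = 13/8, F'(3/2) = 51/4, so x₂ = (3/2) − (13/8)/(51/4) = 70/51.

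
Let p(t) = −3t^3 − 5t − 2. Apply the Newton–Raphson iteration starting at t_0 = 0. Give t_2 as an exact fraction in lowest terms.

−298/805

p'(t) = −9t^2 − 5.
p(0) = −2, p'(0) = −5, so t_1 = 0 − (−2)/(−5) = −2/5.
p(−2/5) = 24/125, p'(−2/5) = −161/25, so t_2 = (−2/5) − (24/125)/(−161/25) = −298/805.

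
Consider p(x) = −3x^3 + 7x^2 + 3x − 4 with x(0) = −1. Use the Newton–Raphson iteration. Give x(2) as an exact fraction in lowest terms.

−50969/61610

p'(x) = −9x^2 + 14x + 3.
p(−1) = 3, p'(−1) = −20, so x(1) = (−1) − 3/(−20) = −17/20.
p(−17/20) = 2799/8000, p'(−17/20) = −6161/400, so x(2) = (−17/20) − (2799/8000)/(−6161/400) = −50969/61610.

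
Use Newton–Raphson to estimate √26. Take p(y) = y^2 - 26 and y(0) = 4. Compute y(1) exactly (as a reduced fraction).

p'(y) = 2y.
p(4) = -10, p'(4) = 8, so y(1) = 4 - (-10)/8 = 21/4.

21/4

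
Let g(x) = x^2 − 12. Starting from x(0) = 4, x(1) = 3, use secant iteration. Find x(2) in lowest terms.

24/7

g(4) = 4, g(3) = −3. x(2) = 3 − (−3)·(3 − 4)/((−3) − 4) = 24/7.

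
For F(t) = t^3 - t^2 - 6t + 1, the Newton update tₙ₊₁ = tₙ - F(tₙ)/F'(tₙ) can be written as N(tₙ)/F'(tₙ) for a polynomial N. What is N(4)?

111

F'(t) = 3t^2 - 2t - 6.
N(t) = t·F'(t) - F(t) = t·(3t^2 - 2t - 6) - (t^3 - t^2 - 6t + 1) = 2t^3 - t^2 - 1.
N(4) = 111.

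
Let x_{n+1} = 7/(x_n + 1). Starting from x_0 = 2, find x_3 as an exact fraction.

70/31

x_1 = 7/(2 + 1) = 7/3.
x_2 = 7/(7/3 + 1) = 21/10.
x_3 = 7/(21/10 + 1) = 70/31.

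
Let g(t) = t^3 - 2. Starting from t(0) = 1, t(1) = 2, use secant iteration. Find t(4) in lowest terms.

g(1) = -1, g(2) = 6. t(2) = 2 - 6·(2 - 1)/(6 - (-1)) = 8/7.
g(2) = 6, g(8/7) = -174/343. t(3) = (8/7) - (-174/343)·((8/7) - 2)/((-174/343) - 6) = 75/62.
g(8/7) = -174/343, g(75/62) = -54781/238328. t(4) = (75/62) - (-54781/238328)·((75/62) - (8/7))/((-54781/238328) - (-174/343)) = 989312/782041.

989312/782041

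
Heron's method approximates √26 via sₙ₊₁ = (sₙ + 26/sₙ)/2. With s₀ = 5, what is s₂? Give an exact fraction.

5201/1020

s₁ = (5 + 26/5)/2 = 51/10.
s₂ = (51/10 + 26/(51/10))/2 = 5201/1020.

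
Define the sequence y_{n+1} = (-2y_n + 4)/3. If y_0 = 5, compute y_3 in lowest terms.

y_1 = (-2·5 + 4)/3 = -2.
y_2 = (-2·(-2) + 4)/3 = 8/3.
y_3 = (-2·(8/3) + 4)/3 = -4/9.

-4/9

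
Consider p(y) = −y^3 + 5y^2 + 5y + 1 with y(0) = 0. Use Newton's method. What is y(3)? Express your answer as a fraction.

−1717901/5993730

p'(y) = −3y^2 + 10y + 5.
p(0) = 1, p'(0) = 5, so y(1) = 0 − 1/5 = −1/5.
p(−1/5) = 26/125, p'(−1/5) = 72/25, so y(2) = (−1/5) − (26/125)/(72/25) = −49/180.
p(−49/180) = 172549/5832000, p'(−49/180) = 22199/10800, so y(3) = (−49/180) − (172549/5832000)/(22199/10800) = −1717901/5993730.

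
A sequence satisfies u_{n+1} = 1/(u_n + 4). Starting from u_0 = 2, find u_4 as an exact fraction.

106/449

u_1 = 1/(2 + 4) = 1/6.
u_2 = 1/(1/6 + 4) = 6/25.
u_3 = 1/(6/25 + 4) = 25/106.
u_4 = 1/(25/106 + 4) = 106/449.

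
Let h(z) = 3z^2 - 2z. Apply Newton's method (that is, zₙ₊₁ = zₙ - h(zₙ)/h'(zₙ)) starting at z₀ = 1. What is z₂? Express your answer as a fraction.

h'(z) = 6z - 2.
h(1) = 1, h'(1) = 4, so z₁ = 1 - 1/4 = 3/4.
h(3/4) = 3/16, h'(3/4) = 5/2, so z₂ = (3/4) - (3/16)/(5/2) = 27/40.

27/40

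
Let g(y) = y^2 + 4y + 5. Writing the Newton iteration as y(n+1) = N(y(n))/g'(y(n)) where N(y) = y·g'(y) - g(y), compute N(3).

g'(y) = 2y + 4.
N(y) = y·g'(y) - g(y) = y·(2y + 4) - (y^2 + 4y + 5) = y^2 - 5.
N(3) = 4.

4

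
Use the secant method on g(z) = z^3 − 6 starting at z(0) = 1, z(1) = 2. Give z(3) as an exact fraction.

g(1) = −5, g(2) = 2. z(2) = 2 − 2·(2 − 1)/(2 − (−5)) = 12/7.
g(2) = 2, g(12/7) = −330/343. z(3) = (12/7) − (−330/343)·((12/7) − 2)/((−330/343) − 2) = 459/254.

459/254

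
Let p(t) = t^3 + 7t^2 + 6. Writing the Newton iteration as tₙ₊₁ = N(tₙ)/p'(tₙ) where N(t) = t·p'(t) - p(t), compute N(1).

p'(t) = 3t^2 + 14t.
N(t) = t·p'(t) - p(t) = t·(3t^2 + 14t) - (t^3 + 7t^2 + 6) = 2t^3 + 7t^2 - 6.
N(1) = 3.

3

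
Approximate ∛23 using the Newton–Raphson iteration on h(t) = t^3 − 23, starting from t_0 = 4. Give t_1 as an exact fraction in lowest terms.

h'(t) = 3t^2.
h(4) = 41, h'(4) = 48, so t_1 = 4 − 41/48 = 151/48.

151/48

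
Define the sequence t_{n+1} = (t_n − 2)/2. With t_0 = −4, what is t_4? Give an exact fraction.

−17/8

t_1 = ((−4) − 2)/2 = −3.
t_2 = ((−3) − 2)/2 = −5/2.
t_3 = ((−5/2) − 2)/2 = −9/4.
t_4 = ((−9/4) − 2)/2 = −17/8.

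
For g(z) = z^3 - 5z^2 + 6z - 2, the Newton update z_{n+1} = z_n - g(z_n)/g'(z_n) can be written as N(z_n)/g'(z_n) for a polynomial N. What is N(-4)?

g'(z) = 3z^2 - 10z + 6.
N(z) = z·g'(z) - g(z) = z·(3z^2 - 10z + 6) - (z^3 - 5z^2 + 6z - 2) = 2z^3 - 5z^2 + 2.
N(-4) = -206.

-206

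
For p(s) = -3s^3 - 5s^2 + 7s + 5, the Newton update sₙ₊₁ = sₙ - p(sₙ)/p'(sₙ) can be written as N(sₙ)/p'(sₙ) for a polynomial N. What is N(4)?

p'(s) = -9s^2 - 10s + 7.
N(s) = s·p'(s) - p(s) = s·(-9s^2 - 10s + 7) - (-3s^3 - 5s^2 + 7s + 5) = -6s^3 - 5s^2 - 5.
N(4) = -469.

-469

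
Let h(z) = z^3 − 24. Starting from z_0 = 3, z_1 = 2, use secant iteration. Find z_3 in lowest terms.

4650/1603

h(3) = 3, h(2) = −16. z_2 = 2 − (−16)·(2 − 3)/((−16) − 3) = 54/19.
h(2) = −16, h(54/19) = −7152/6859. z_3 = (54/19) − (−7152/6859)·((54/19) − 2)/((−7152/6859) − (−16)) = 4650/1603.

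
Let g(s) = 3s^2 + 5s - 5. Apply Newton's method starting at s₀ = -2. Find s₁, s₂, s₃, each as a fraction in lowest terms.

s₁ = -17/7, s₂ = -1112/469, s₃ = -4809437/2029363

g'(s) = 6s + 5.
g(-2) = -3, g'(-2) = -7, so s₁ = (-2) - (-3)/(-7) = -17/7.
g(-17/7) = 27/49, g'(-17/7) = -67/7, so s₂ = (-17/7) - (27/49)/(-67/7) = -1112/469.
g(-1112/469) = 2187/219961, g'(-1112/469) = -4327/469, so s₃ = (-1112/469) - (2187/219961)/(-4327/469) = -4809437/2029363.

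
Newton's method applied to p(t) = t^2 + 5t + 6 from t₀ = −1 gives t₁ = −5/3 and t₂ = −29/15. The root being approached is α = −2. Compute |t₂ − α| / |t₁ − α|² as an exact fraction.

t₁ − α = −5/3 − (−2) = −5/3 + 2 = 1/3, so |t₁ − α| = 1/3.
t₂ − α = −29/15 − (−2) = −29/15 + 2 = 1/15, so |t₂ − α| = 1/15.
|t₁ − α|² = 1/9.
Ratio = (1/15) / (1/9) = 3/5.

3/5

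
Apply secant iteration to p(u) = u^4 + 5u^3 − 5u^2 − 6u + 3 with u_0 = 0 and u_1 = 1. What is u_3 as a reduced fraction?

3/253

p(0) = 3, p(1) = −2. u_2 = 1 − (−2)·(1 − 0)/((−2) − 3) = 3/5.
p(1) = −2, p(3/5) = −744/625. u_3 = (3/5) − (−744/625)·((3/5) − 1)/((−744/625) − (−2)) = 3/253.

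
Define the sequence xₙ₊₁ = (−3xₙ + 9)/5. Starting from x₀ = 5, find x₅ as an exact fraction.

2574/3125

x₁ = (−3·5 + 9)/5 = −6/5.
x₂ = (−3·(−6/5) + 9)/5 = 63/25.
x₃ = (−3·(63/25) + 9)/5 = 36/125.
x₄ = (−3·(36/125) + 9)/5 = 1017/625.
x₅ = (−3·(1017/625) + 9)/5 = 2574/3125.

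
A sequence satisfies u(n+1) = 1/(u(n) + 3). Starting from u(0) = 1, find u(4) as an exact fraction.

u(1) = 1/(1 + 3) = 1/4.
u(2) = 1/(1/4 + 3) = 4/13.
u(3) = 1/(4/13 + 3) = 13/43.
u(4) = 1/(13/43 + 3) = 43/142.

43/142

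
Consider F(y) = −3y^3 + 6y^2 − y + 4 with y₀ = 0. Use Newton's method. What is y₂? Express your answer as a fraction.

F'(y) = −9y^2 + 12y − 1.
F(0) = 4, F'(0) = −1, so y₁ = 0 − 4/(−1) = 4.
F(4) = −96, F'(4) = −97, so y₂ = 4 − (−96)/(−97) = 292/97.

292/97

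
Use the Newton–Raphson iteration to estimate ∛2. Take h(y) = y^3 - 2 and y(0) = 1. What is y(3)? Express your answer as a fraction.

h'(y) = 3y^2.
h(1) = -1, h'(1) = 3, so y(1) = 1 - (-1)/3 = 4/3.
h(4/3) = 10/27, h'(4/3) = 16/3, so y(2) = (4/3) - (10/27)/(16/3) = 91/72.
h(91/72) = 7075/373248, h'(91/72) = 8281/1728, so y(3) = (91/72) - (7075/373248)/(8281/1728) = 1126819/894348.

1126819/894348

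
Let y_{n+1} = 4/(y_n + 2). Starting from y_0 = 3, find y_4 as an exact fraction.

y_1 = 4/(3 + 2) = 4/5.
y_2 = 4/(4/5 + 2) = 10/7.
y_3 = 4/(10/7 + 2) = 7/6.
y_4 = 4/(7/6 + 2) = 24/19.

24/19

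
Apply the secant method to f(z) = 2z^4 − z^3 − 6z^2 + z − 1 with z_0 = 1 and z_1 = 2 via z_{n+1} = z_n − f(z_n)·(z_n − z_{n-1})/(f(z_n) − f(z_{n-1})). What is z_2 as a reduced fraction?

f(1) = −5, f(2) = 1. z_2 = 2 − 1·(2 − 1)/(1 − (−5)) = 11/6.

11/6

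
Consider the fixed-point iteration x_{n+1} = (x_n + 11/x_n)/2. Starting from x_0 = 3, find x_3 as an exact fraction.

79201/23880

x_1 = (3 + 11/3)/2 = 10/3.
x_2 = (10/3 + 11/(10/3))/2 = 199/60.
x_3 = (199/60 + 11/(199/60))/2 = 79201/23880.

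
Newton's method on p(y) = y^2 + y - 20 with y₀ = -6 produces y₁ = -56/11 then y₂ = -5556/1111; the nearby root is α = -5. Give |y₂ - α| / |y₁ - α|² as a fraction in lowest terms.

y₁ - α = -56/11 - (-5) = -56/11 + 5 = -1/11, so |y₁ - α| = 1/11.
y₂ - α = -5556/1111 - (-5) = -5556/1111 + 5 = -1/1111, so |y₂ - α| = 1/1111.
|y₁ - α|² = 1/121.
Ratio = (1/1111) / (1/121) = 11/101.

11/101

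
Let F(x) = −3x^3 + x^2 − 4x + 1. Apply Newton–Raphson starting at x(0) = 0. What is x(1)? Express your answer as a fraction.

F'(x) = −9x^2 + 2x − 4.
F(0) = 1, F'(0) = −4, so x(1) = 0 − 1/(−4) = 1/4.

1/4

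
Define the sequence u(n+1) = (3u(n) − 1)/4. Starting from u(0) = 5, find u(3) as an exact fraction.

49/32

u(1) = (3·5 − 1)/4 = 7/2.
u(2) = (3·(7/2) − 1)/4 = 19/8.
u(3) = (3·(19/8) − 1)/4 = 49/32.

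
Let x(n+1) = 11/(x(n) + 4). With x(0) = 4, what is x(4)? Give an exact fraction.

x(1) = 11/(4 + 4) = 11/8.
x(2) = 11/(11/8 + 4) = 88/43.
x(3) = 11/(88/43 + 4) = 473/260.
x(4) = 11/(473/260 + 4) = 2860/1513.

2860/1513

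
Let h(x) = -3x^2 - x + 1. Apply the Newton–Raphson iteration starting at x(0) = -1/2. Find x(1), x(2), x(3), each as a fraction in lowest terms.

x(1) = -7/8, x(2) = -211/272, x(3) = -207547/270368

h'(x) = -6x - 1.
h(-1/2) = 3/4, h'(-1/2) = 2, so x(1) = (-1/2) - (3/4)/2 = -7/8.
h(-7/8) = -27/64, h'(-7/8) = 17/4, so x(2) = (-7/8) - (-27/64)/(17/4) = -211/272.
h(-211/272) = -2187/73984, h'(-211/272) = 497/136, so x(3) = (-211/272) - (-2187/73984)/(497/136) = -207547/270368.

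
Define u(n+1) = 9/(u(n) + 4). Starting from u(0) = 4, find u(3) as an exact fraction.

u(1) = 9/(4 + 4) = 9/8.
u(2) = 9/(9/8 + 4) = 72/41.
u(3) = 9/(72/41 + 4) = 369/236.

369/236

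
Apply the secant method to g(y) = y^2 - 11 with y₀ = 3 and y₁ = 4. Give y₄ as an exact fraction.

g(3) = -2, g(4) = 5. y₂ = 4 - 5·(4 - 3)/(5 - (-2)) = 23/7.
g(4) = 5, g(23/7) = -10/49. y₃ = (23/7) - (-10/49)·((23/7) - 4)/((-10/49) - 5) = 169/51.
g(23/7) = -10/49, g(169/51) = -50/2601. y₄ = (169/51) - (-50/2601)·((169/51) - (23/7))/((-50/2601) - (-10/49)) = 3907/1178.

3907/1178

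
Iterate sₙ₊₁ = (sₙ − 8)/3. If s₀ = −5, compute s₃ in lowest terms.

−109/27

s₁ = ((−5) − 8)/3 = −13/3.
s₂ = ((−13/3) − 8)/3 = −37/9.
s₃ = ((−37/9) − 8)/3 = −109/27.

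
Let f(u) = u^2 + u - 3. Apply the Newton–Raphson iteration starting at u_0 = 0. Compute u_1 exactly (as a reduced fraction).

f'(u) = 2u + 1.
f(0) = -3, f'(0) = 1, so u_1 = 0 - (-3)/1 = 3.

3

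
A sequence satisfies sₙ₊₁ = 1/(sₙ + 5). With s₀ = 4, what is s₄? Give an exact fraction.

s₁ = 1/(4 + 5) = 1/9.
s₂ = 1/(1/9 + 5) = 9/46.
s₃ = 1/(9/46 + 5) = 46/239.
s₄ = 1/(46/239 + 5) = 239/1241.

239/1241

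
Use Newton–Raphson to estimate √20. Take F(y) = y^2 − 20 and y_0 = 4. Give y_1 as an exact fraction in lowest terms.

F'(y) = 2y.
F(4) = −4, F'(4) = 8, so y_1 = 4 − (−4)/8 = 9/2.

9/2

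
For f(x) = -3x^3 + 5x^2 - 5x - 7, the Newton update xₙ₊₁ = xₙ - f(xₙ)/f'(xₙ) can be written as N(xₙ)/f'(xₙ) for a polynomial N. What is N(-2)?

f'(x) = -9x^2 + 10x - 5.
N(x) = x·f'(x) - f(x) = x·(-9x^2 + 10x - 5) - (-3x^3 + 5x^2 - 5x - 7) = -6x^3 + 5x^2 + 7.
N(-2) = 75.

75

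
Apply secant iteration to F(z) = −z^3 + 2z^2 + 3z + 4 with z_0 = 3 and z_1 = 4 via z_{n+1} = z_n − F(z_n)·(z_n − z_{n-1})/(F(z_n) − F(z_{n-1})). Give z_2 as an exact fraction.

16/5

F(3) = 4, F(4) = −16. z_2 = 4 − (−16)·(4 − 3)/((−16) − 4) = 16/5.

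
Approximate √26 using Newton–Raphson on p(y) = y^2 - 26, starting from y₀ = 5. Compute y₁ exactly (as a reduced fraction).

p'(y) = 2y.
p(5) = -1, p'(5) = 10, so y₁ = 5 - (-1)/10 = 51/10.

51/10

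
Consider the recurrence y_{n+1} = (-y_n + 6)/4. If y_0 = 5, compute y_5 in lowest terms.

y_1 = (-5 + 6)/4 = 1/4.
y_2 = (-(1/4) + 6)/4 = 23/16.
y_3 = (-(23/16) + 6)/4 = 73/64.
y_4 = (-(73/64) + 6)/4 = 311/256.
y_5 = (-(311/256) + 6)/4 = 1225/1024.

1225/1024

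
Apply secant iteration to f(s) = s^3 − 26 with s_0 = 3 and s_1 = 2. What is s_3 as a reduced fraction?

f(3) = 1, f(2) = −18. s_2 = 2 − (−18)·(2 − 3)/((−18) − 1) = 56/19.
f(2) = −18, f(56/19) = −2718/6859. s_3 = (56/19) − (−2718/6859)·((56/19) − 2)/((−2718/6859) − (−18)) = 3319/1118.

3319/1118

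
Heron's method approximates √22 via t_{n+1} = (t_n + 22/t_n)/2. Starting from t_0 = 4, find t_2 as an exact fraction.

t_1 = (4 + 22/4)/2 = 19/4.
t_2 = (19/4 + 22/(19/4))/2 = 713/152.

713/152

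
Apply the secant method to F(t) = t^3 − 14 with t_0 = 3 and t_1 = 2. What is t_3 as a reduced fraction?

F(3) = 13, F(2) = −6. t_2 = 2 − (−6)·(2 − 3)/((−6) − 13) = 44/19.
F(2) = −6, F(44/19) = −10842/6859. t_3 = (44/19) − (−10842/6859)·((44/19) − 2)/((−10842/6859) − (−6)) = 2045/842.

2045/842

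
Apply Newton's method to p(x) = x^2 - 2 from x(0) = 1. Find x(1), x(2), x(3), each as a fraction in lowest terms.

p'(x) = 2x.
p(1) = -1, p'(1) = 2, so x(1) = 1 - (-1)/2 = 3/2.
p(3/2) = 1/4, p'(3/2) = 3, so x(2) = (3/2) - (1/4)/3 = 17/12.
p(17/12) = 1/144, p'(17/12) = 17/6, so x(3) = (17/12) - (1/144)/(17/6) = 577/408.

x(1) = 3/2, x(2) = 17/12, x(3) = 577/408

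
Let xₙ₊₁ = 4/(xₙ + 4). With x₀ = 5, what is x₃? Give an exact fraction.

40/49

x₁ = 4/(5 + 4) = 4/9.
x₂ = 4/(4/9 + 4) = 9/10.
x₃ = 4/(9/10 + 4) = 40/49.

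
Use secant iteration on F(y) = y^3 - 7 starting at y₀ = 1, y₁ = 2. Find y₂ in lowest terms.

13/7

F(1) = -6, F(2) = 1. y₂ = 2 - 1·(2 - 1)/(1 - (-6)) = 13/7.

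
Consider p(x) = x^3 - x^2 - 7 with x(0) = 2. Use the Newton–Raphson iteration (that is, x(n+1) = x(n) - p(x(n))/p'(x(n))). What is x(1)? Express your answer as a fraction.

19/8

p'(x) = 3x^2 - 2x.
p(2) = -3, p'(2) = 8, so x(1) = 2 - (-3)/8 = 19/8.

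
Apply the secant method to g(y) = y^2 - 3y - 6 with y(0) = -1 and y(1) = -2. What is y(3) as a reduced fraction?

g(-1) = -2, g(-2) = 4. y(2) = (-2) - 4·((-2) - (-1))/(4 - (-2)) = -4/3.
g(-2) = 4, g(-4/3) = -2/9. y(3) = (-4/3) - (-2/9)·((-4/3) - (-2))/((-2/9) - 4) = -26/19.

-26/19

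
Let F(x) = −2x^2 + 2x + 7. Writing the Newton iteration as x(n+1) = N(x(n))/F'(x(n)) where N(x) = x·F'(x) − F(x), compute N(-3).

−25

F'(x) = −4x + 2.
N(x) = x·F'(x) − F(x) = x·(−4x + 2) − (−2x^2 + 2x + 7) = −2x^2 − 7.
N(-3) = −25.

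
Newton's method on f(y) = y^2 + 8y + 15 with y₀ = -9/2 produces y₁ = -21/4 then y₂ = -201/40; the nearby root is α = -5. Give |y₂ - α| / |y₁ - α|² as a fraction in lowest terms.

2/5

y₁ - α = -21/4 - (-5) = -21/4 + 5 = -1/4, so |y₁ - α| = 1/4.
y₂ - α = -201/40 - (-5) = -201/40 + 5 = -1/40, so |y₂ - α| = 1/40.
|y₁ - α|² = 1/16.
Ratio = (1/40) / (1/16) = 2/5.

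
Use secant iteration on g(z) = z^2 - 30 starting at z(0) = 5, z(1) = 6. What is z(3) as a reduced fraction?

g(5) = -5, g(6) = 6. z(2) = 6 - 6·(6 - 5)/(6 - (-5)) = 60/11.
g(6) = 6, g(60/11) = -30/121. z(3) = (60/11) - (-30/121)·((60/11) - 6)/((-30/121) - 6) = 115/21.

115/21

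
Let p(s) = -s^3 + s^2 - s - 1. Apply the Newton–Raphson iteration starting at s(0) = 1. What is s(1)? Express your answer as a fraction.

p'(s) = -3s^2 + 2s - 1.
p(1) = -2, p'(1) = -2, so s(1) = 1 - (-2)/(-2) = 0.

0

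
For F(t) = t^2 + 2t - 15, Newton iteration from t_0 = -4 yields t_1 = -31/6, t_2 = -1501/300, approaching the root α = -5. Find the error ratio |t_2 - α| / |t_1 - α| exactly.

1/50

t_1 - α = -31/6 - (-5) = -31/6 + 5 = -1/6, so |t_1 - α| = 1/6.
t_2 - α = -1501/300 - (-5) = -1501/300 + 5 = -1/300, so |t_2 - α| = 1/300.
Ratio = (1/300) / (1/6) = 1/50.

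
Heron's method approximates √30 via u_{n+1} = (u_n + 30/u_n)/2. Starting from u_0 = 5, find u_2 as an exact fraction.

241/44

u_1 = (5 + 30/5)/2 = 11/2.
u_2 = (11/2 + 30/(11/2))/2 = 241/44.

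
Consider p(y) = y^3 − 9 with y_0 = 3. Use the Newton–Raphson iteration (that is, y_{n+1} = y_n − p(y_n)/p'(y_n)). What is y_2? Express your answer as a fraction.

p'(y) = 3y^2.
p(3) = 18, p'(3) = 27, so y_1 = 3 − 18/27 = 7/3.
p(7/3) = 100/27, p'(7/3) = 49/3, so y_2 = (7/3) − (100/27)/(49/3) = 929/441.

929/441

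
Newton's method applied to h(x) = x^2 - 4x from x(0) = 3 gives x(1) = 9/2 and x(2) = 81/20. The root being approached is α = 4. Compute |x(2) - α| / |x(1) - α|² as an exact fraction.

x(1) - α = 9/2 - 4 = 1/2, so |x(1) - α| = 1/2.
x(2) - α = 81/20 - 4 = 1/20, so |x(2) - α| = 1/20.
|x(1) - α|² = 1/4.
Ratio = (1/20) / (1/4) = 1/5.

1/5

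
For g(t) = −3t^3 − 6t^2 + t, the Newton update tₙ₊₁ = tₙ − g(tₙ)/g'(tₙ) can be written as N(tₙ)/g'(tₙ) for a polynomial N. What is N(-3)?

108

g'(t) = −9t^2 − 12t + 1.
N(t) = t·g'(t) − g(t) = t·(−9t^2 − 12t + 1) − (−3t^3 − 6t^2 + t) = −6t^3 − 6t^2.
N(-3) = 108.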